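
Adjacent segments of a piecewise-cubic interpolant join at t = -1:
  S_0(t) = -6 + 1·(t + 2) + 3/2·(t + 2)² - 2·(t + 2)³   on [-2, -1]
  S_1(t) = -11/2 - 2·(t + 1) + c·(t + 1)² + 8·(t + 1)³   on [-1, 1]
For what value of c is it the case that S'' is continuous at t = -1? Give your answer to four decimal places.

-4.5000

S_0''(t) = 3 - 12·(t + 2), so S_0''(-1) = -9. On the right, S_1''(-1) = 2c, so c = -9/2.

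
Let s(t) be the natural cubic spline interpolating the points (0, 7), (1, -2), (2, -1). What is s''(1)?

15

Put M_i = s'' at the i-th knot. Here h = (1, 1) and Δ = (-9, 1), so the interior equations h_(i-1)·M_(i-1) + 2(h_(i-1)+h_i)·M_i + h_i·M_(i+1) = 6(Δ_i − Δ_(i-1)) read
  1·M_0 + 4·M_1 + 1·M_2 = 6(Δ_1 - Δ_0) = 60
Natural end conditions: M_0 = M_2 = 0.
Hence M_0 = 0, M_1 = 15, M_2 = 0.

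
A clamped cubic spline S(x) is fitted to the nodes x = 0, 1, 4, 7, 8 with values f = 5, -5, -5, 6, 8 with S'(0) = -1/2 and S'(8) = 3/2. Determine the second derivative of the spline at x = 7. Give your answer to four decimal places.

Let σ_i = S''(x_i). Step sizes h_i = 1, 3, 3, 1; slopes of the chords Δ_i = (y_(i+1) - y_i)/h_i = -10, 0, 11/3, 2.
  1·σ_0 + 8·σ_1 + 3·σ_2 = 6(Δ_1 - Δ_0) = 60
  3·σ_1 + 12·σ_2 + 3·σ_3 = 6(Δ_2 - Δ_1) = 22
  3·σ_2 + 8·σ_3 + 1·σ_4 = 6(Δ_3 - Δ_2) = -10
Clamped end conditions give two more equations: 2h_0·σ_0 + h_0·σ_1 = 6(Δ_0 - S'(0)) = -57 and h_3·σ_3 + 2h_3·σ_4 = 6(S'(8) - Δ_3) = -3.
Forward elimination and back-substitution give σ_0 = -4153/120, σ_1 = 733/60, σ_2 = -25/24, σ_3 = -43/60, σ_4 = -137/120.

-0.7167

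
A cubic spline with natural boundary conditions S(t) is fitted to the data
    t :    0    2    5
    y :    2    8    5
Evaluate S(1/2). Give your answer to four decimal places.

Let M_i = S''(x_i). Step sizes h_i = 2, 3; slopes of the chords Δ_i = (y_(i+1) - y_i)/h_i = 3, -1.
  2·M_0 + 10·M_1 + 3·M_2 = 6(Δ_1 - Δ_0) = -24
Natural end conditions: M_0 = M_2 = 0.
Hence M_0 = 0, M_1 = -12/5, M_2 = 0.
On [0, 2], S(t) = 2 + 19/5·t + 0·t² - 1/5·t³.
With t = 1/2: S(1/2) = 31/8.

3.8750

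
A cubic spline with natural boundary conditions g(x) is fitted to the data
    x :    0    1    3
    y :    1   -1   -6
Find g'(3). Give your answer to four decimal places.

Let m_i = g''(x_i). Step sizes h_i = 1, 2; slopes of the chords Δ_i = (y_(i+1) - y_i)/h_i = -2, -5/2.
  1·m_0 + 6·m_1 + 2·m_2 = 6(Δ_1 - Δ_0) = -3
Natural end conditions: m_0 = m_2 = 0.
Forward elimination and back-substitution give m_0 = 0, m_1 = -1/2, m_2 = 0.
On [1, 3], g'(x) = b_1 + 2c_1·(x - 1) + 3d_1·(x - 1)² with b_1 = Δ_1 - h_1(2m_1 + m_2)/6 = -13/6, c_1 = m_1/2 = -1/4, d_1 = (m_2 - m_1)/(6h_1) = 1/24. So g'(3) = -8/3.

-2.6667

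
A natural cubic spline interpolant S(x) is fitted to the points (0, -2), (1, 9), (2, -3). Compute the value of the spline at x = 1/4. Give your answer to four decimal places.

Put M_i = S'' at the i-th knot. Here h = (1, 1) and Δ = (11, -12), so the interior equations h_(i-1)·M_(i-1) + 2(h_(i-1)+h_i)·M_i + h_i·M_(i+1) = 6(Δ_i − Δ_(i-1)) read
  1·M_0 + 4·M_1 + 1·M_2 = 6(Δ_1 - Δ_0) = -138
Natural end conditions: M_0 = M_2 = 0.
Forward elimination and back-substitution give M_0 = 0, M_1 = -69/2, M_2 = 0.
On [0, 1], S(x) = -2 + 67/4·x + 0·x² - 23/4·x³.
With x = 1/4: S(1/4) = 537/256.

2.0977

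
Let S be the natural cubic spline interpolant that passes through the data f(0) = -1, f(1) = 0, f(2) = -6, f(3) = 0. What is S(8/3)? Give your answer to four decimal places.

-3.0864

With M_i denoting the second derivative at x_i, h_i = 1, 1, 1, and Δ_i = (y_(i+1) − y_i)/h_i = 1, -6, 6:
  1·M_0 + 4·M_1 + 1·M_2 = 6(Δ_1 - Δ_0) = -42
  1·M_1 + 4·M_2 + 1·M_3 = 6(Δ_2 - Δ_1) = 72
Natural end conditions: M_0 = M_3 = 0.
Forward elimination and back-substitution give M_0 = 0, M_1 = -16, M_2 = 22, M_3 = 0.
On [2, 3], S(x) = -6 - 4/3·(x - 2) + 11·(x - 2)² - 11/3·(x - 2)³.
With (x - 2) = 2/3: S(8/3) = -250/81.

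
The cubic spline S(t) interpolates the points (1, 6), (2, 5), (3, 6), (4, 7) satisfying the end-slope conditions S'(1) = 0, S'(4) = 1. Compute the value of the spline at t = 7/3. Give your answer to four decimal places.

Write σ_i for S''(x_i). With h_i = 1, 1, 1 and divided differences Δ_i = -1, 1, 1, the continuity of S' gives the tridiagonal system
  1·σ_0 + 4·σ_1 + 1·σ_2 = 6(Δ_1 - Δ_0) = 12
  1·σ_1 + 4·σ_2 + 1·σ_3 = 6(Δ_2 - Δ_1) = 0
Clamped end conditions give two more equations: 2h_0·σ_0 + h_0·σ_1 = 6(Δ_0 - S'(1)) = -6 and h_2·σ_2 + 2h_2·σ_3 = 6(S'(4) - Δ_2) = 0.
Forward elimination and back-substitution give σ_0 = -16/3, σ_1 = 14/3, σ_2 = -4/3, σ_3 = 2/3.
On [2, 3], S(t) = 5 - 1/3·(t - 2) + 7/3·(t - 2)² - 1·(t - 2)³.
With (t - 2) = 1/3: S(7/3) = 46/9.

5.1111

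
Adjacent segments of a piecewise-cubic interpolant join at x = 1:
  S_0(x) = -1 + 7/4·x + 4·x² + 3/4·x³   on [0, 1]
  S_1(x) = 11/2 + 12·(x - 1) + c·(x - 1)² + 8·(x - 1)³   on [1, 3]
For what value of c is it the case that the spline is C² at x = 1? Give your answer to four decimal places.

6.2500

S_0''(x) = 8 + 9/2·x, so S_0''(1) = 25/2. On the right, S_1''(1) = 2c, so c = 25/4.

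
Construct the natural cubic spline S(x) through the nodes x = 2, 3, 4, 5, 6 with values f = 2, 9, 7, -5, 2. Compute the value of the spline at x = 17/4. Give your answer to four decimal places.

3.8493

With σ_i denoting the second derivative at x_i, h_i = 1, 1, 1, 1, and Δ_i = (y_(i+1) − y_i)/h_i = 7, -2, -12, 7:
  1·σ_0 + 4·σ_1 + 1·σ_2 = 6(Δ_1 - Δ_0) = -54
  1·σ_1 + 4·σ_2 + 1·σ_3 = 6(Δ_2 - Δ_1) = -60
  1·σ_2 + 4·σ_3 + 1·σ_4 = 6(Δ_3 - Δ_2) = 114
Natural end conditions: σ_0 = σ_4 = 0.
Forward elimination and back-substitution give σ_0 = 0, σ_1 = -57/7, σ_2 = -150/7, σ_3 = 237/7, σ_4 = 0.
On [4, 5], S(x) = 7 - 21/2·(x - 4) - 75/7·(x - 4)² + 129/14·(x - 4)³.
With (x - 4) = 1/4: S(17/4) = 3449/896.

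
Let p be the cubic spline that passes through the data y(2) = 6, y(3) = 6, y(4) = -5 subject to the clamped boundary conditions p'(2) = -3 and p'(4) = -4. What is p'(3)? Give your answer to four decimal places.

Put M_i = p'' at the i-th knot. Here h = (1, 1) and Δ = (0, -11), so the interior equations h_(i-1)·M_(i-1) + 2(h_(i-1)+h_i)·M_i + h_i·M_(i+1) = 6(Δ_i − Δ_(i-1)) read
  1·M_0 + 4·M_1 + 1·M_2 = 6(Δ_1 - Δ_0) = -66
Clamped end conditions give two more equations: 2h_0·M_0 + h_0·M_1 = 6(Δ_0 - p'(2)) = 18 and h_1·M_1 + 2h_1·M_2 = 6(p'(4) - Δ_1) = 42.
Hence M_0 = 25, M_1 = -32, M_2 = 37.
On [3, 4], p'(x) = b_1 + 2c_1·(x - 3) + 3d_1·(x - 3)² with b_1 = Δ_1 - h_1(2M_1 + M_2)/6 = -13/2, c_1 = M_1/2 = -16, d_1 = (M_2 - M_1)/(6h_1) = 23/2. So p'(3) = -13/2.

-6.5000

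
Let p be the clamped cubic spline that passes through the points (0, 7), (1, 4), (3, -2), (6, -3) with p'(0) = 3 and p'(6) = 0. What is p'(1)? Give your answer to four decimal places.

-5.2807

Put M_i = p'' at the i-th knot. Here h = (1, 2, 3) and Δ = (-3, -3, -1/3), so the interior equations h_(i-1)·M_(i-1) + 2(h_(i-1)+h_i)·M_i + h_i·M_(i+1) = 6(Δ_i − Δ_(i-1)) read
  1·M_0 + 6·M_1 + 2·M_2 = 6(Δ_1 - Δ_0) = 0
  2·M_1 + 10·M_2 + 3·M_3 = 6(Δ_2 - Δ_1) = 16
Clamped end conditions give two more equations: 2h_0·M_0 + h_0·M_1 = 6(Δ_0 - p'(0)) = -36 and h_2·M_2 + 2h_2·M_3 = 6(p'(6) - Δ_2) = 2.
Hence M_0 = -1108/57, M_1 = 164/57, M_2 = 62/57, M_3 = -4/19.
On [1, 3], p'(x) = b_1 + 2c_1·(x - 1) + 3d_1·(x - 1)² with b_1 = Δ_1 - h_1(2M_1 + M_2)/6 = -301/57, c_1 = M_1/2 = 82/57, d_1 = (M_2 - M_1)/(6h_1) = -17/114. So p'(1) = -301/57.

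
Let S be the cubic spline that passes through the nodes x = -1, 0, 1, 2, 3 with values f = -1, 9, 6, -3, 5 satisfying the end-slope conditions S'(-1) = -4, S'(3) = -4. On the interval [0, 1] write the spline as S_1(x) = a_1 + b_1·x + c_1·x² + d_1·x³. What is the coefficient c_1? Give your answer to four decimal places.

-15.4286

Put M_i = S'' at the i-th knot. Here h = (1, 1, 1, 1) and Δ = (10, -3, -9, 8), so the interior equations h_(i-1)·M_(i-1) + 2(h_(i-1)+h_i)·M_i + h_i·M_(i+1) = 6(Δ_i − Δ_(i-1)) read
  1·M_0 + 4·M_1 + 1·M_2 = 6(Δ_1 - Δ_0) = -78
  1·M_1 + 4·M_2 + 1·M_3 = 6(Δ_2 - Δ_1) = -36
  1·M_2 + 4·M_3 + 1·M_4 = 6(Δ_3 - Δ_2) = 102
Clamped end conditions give two more equations: 2h_0·M_0 + h_0·M_1 = 6(Δ_0 - S'(-1)) = 84 and h_3·M_3 + 2h_3·M_4 = 6(S'(3) - Δ_3) = -72.
Solving the tridiagonal system: M_0 = 402/7, M_1 = -216/7, M_2 = -12, M_3 = 300/7, M_4 = -402/7.
On [0, 1], with S_1(x) = a_1 + b_1·x + c_1·x² + d_1·x³: c_1 = M_1/2 = -108/7, d_1 = (M_2 - M_1)/(6h_1) = 22/7, b_1 = Δ_1 - h_1(2M_1 + M_2)/6 = 65/7.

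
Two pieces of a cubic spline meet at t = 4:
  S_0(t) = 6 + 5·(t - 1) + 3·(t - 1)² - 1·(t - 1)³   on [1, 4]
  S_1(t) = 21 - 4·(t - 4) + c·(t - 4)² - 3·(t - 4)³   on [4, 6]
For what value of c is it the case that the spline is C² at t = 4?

S_0''(t) = 6 - 6·(t - 1), so S_0''(4) = -12. On the right, S_1''(4) = 2c, so c = -6.

-6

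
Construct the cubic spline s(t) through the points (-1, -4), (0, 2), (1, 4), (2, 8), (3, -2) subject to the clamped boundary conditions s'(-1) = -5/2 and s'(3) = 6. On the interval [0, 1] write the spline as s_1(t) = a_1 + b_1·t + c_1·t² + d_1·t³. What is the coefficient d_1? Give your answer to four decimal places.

6.3482

Let m_i = s''(x_i). Step sizes h_i = 1, 1, 1, 1; slopes of the chords Δ_i = (y_(i+1) - y_i)/h_i = 6, 2, 4, -10.
  1·m_0 + 4·m_1 + 1·m_2 = 6(Δ_1 - Δ_0) = -24
  1·m_1 + 4·m_2 + 1·m_3 = 6(Δ_2 - Δ_1) = 12
  1·m_2 + 4·m_3 + 1·m_4 = 6(Δ_3 - Δ_2) = -84
Clamped end conditions give two more equations: 2h_0·m_0 + h_0·m_1 = 6(Δ_0 - s'(-1)) = 51 and h_3·m_3 + 2h_3·m_4 = 6(s'(3) - Δ_3) = 96.
Forward elimination and back-substitution give m_0 = 1973/56, m_1 = -545/28, m_2 = 149/8, m_3 = -1205/28, m_4 = 3893/56.
On [0, 1], with s_1(t) = a_1 + b_1·t + c_1·t² + d_1·t³: c_1 = m_1/2 = -545/56, d_1 = (m_2 - m_1)/(6h_1) = 711/112, b_1 = Δ_1 - h_1(2m_1 + m_2)/6 = 603/112.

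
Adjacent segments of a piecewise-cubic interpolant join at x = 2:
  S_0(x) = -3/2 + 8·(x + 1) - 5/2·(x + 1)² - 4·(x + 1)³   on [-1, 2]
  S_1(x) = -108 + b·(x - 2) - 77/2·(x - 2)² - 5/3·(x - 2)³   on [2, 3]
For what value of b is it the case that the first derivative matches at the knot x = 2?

-115

S_0'(x) = 8 - 5·(x + 1) - 12·(x + 1)², so S_0'(2) = -115. On the right, S_1'(2) = b, so b = -115.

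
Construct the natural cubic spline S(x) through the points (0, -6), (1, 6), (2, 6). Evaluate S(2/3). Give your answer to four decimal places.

With m_i denoting the second derivative at x_i, h_i = 1, 1, and Δ_i = (y_(i+1) − y_i)/h_i = 12, 0:
  1·m_0 + 4·m_1 + 1·m_2 = 6(Δ_1 - Δ_0) = -72
Natural end conditions: m_0 = m_2 = 0.
Solving the tridiagonal system: m_0 = 0, m_1 = -18, m_2 = 0.
On [0, 1], S(x) = -6 + 15·x + 0·x² - 3·x³.
With x = 2/3: S(2/3) = 28/9.

3.1111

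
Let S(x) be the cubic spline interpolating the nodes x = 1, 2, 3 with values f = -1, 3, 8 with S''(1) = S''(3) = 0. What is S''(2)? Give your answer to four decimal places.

Put m_i = S'' at the i-th knot. Here h = (1, 1) and Δ = (4, 5), so the interior equations h_(i-1)·m_(i-1) + 2(h_(i-1)+h_i)·m_i + h_i·m_(i+1) = 6(Δ_i − Δ_(i-1)) read
  1·m_0 + 4·m_1 + 1·m_2 = 6(Δ_1 - Δ_0) = 6
Natural end conditions: m_0 = m_2 = 0.
Forward elimination and back-substitution give m_0 = 0, m_1 = 3/2, m_2 = 0.

1.5000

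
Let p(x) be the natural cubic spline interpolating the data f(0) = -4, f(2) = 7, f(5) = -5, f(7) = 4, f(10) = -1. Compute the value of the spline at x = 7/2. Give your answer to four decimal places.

0.7892

Put M_i = p'' at the i-th knot. Here h = (2, 3, 2, 3) and Δ = (11/2, -4, 9/2, -5/3), so the interior equations h_(i-1)·M_(i-1) + 2(h_(i-1)+h_i)·M_i + h_i·M_(i+1) = 6(Δ_i − Δ_(i-1)) read
  2·M_0 + 10·M_1 + 3·M_2 = 6(Δ_1 - Δ_0) = -57
  3·M_1 + 10·M_2 + 2·M_3 = 6(Δ_2 - Δ_1) = 51
  2·M_2 + 10·M_3 + 3·M_4 = 6(Δ_3 - Δ_2) = -37
Natural end conditions: M_0 = M_4 = 0.
Hence M_0 = 0, M_1 = -1204/145, M_2 = 755/87, M_3 = -4729/870, M_4 = 0.
On [2, 5], p(x) = 7 - 31/870·(x - 2) - 602/145·(x - 2)² + 7387/7830·(x - 2)³.
With (x - 2) = 3/2: p(7/2) = 1831/2320.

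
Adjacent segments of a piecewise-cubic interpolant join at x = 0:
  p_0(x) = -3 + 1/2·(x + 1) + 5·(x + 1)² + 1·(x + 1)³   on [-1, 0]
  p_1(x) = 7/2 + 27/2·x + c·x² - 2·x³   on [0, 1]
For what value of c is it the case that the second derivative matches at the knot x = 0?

p_0''(x) = 10 + 6·(x + 1), so p_0''(0) = 16. On the right, p_1''(0) = 2c, so c = 8.

8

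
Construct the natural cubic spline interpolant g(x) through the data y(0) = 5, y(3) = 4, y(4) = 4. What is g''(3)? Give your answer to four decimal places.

With M_i denoting the second derivative at x_i, h_i = 3, 1, and Δ_i = (y_(i+1) − y_i)/h_i = -1/3, 0:
  3·M_0 + 8·M_1 + 1·M_2 = 6(Δ_1 - Δ_0) = 2
Natural end conditions: M_0 = M_2 = 0.
Hence M_0 = 0, M_1 = 1/4, M_2 = 0.

0.2500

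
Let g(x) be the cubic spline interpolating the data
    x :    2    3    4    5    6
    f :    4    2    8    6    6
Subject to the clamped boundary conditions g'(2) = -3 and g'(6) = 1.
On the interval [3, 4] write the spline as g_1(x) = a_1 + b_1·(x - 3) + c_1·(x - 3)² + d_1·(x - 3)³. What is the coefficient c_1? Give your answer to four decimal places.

With M_i denoting the second derivative at x_i, h_i = 1, 1, 1, 1, and Δ_i = (y_(i+1) − y_i)/h_i = -2, 6, -2, 0:
  1·M_0 + 4·M_1 + 1·M_2 = 6(Δ_1 - Δ_0) = 48
  1·M_1 + 4·M_2 + 1·M_3 = 6(Δ_2 - Δ_1) = -48
  1·M_2 + 4·M_3 + 1·M_4 = 6(Δ_3 - Δ_2) = 12
Clamped end conditions give two more equations: 2h_0·M_0 + h_0·M_1 = 6(Δ_0 - g'(2)) = 6 and h_3·M_3 + 2h_3·M_4 = 6(g'(6) - Δ_3) = 6.
Solving the tridiagonal system: M_0 = -85/14, M_1 = 127/7, M_2 = -37/2, M_3 = 55/7, M_4 = -13/14.
On [3, 4], with g_1(x) = a_1 + b_1·(x - 3) + c_1·(x - 3)² + d_1·(x - 3)³: c_1 = M_1/2 = 127/14, d_1 = (M_2 - M_1)/(6h_1) = -171/28, b_1 = Δ_1 - h_1(2M_1 + M_2)/6 = 85/28.

9.0714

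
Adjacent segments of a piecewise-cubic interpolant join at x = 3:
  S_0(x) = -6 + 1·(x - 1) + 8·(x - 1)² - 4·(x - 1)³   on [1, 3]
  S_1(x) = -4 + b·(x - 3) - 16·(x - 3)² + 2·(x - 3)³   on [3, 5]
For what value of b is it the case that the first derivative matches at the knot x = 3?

S_0'(x) = 1 + 16·(x - 1) - 12·(x - 1)², so S_0'(3) = -15. On the right, S_1'(3) = b, so b = -15.

-15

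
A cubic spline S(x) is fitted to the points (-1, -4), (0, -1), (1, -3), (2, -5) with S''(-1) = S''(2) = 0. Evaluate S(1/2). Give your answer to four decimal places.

-1.6250

With σ_i denoting the second derivative at x_i, h_i = 1, 1, 1, and Δ_i = (y_(i+1) − y_i)/h_i = 3, -2, -2:
  1·σ_0 + 4·σ_1 + 1·σ_2 = 6(Δ_1 - Δ_0) = -30
  1·σ_1 + 4·σ_2 + 1·σ_3 = 6(Δ_2 - Δ_1) = 0
Natural end conditions: σ_0 = σ_3 = 0.
Hence σ_0 = 0, σ_1 = -8, σ_2 = 2, σ_3 = 0.
On [0, 1], S(x) = -1 + 1/3·x - 4·x² + 5/3·x³.
With x = 1/2: S(1/2) = -13/8.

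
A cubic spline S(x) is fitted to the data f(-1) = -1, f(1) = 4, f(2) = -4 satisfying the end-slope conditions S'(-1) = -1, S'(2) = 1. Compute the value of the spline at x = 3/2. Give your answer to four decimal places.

Let M_i = S''(x_i). Step sizes h_i = 2, 1; slopes of the chords Δ_i = (y_(i+1) - y_i)/h_i = 5/2, -8.
  2·M_0 + 6·M_1 + 1·M_2 = 6(Δ_1 - Δ_0) = -63
Clamped end conditions give two more equations: 2h_0·M_0 + h_0·M_1 = 6(Δ_0 - S'(-1)) = 21 and h_1·M_1 + 2h_1·M_2 = 6(S'(2) - Δ_1) = 54.
Solving the tridiagonal system: M_0 = 197/12, M_1 = -67/3, M_2 = 229/6.
On [1, 2], S(x) = 4 - 83/12·(x - 1) - 67/6·(x - 1)² + 121/12·(x - 1)³.
With (x - 1) = 1/2: S(3/2) = -95/96.

-0.9896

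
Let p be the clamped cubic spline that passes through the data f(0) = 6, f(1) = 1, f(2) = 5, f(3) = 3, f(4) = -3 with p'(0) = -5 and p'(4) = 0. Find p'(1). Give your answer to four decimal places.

-0.3214

Let M_i = p''(x_i). Step sizes h_i = 1, 1, 1, 1; slopes of the chords Δ_i = (y_(i+1) - y_i)/h_i = -5, 4, -2, -6.
  1·M_0 + 4·M_1 + 1·M_2 = 6(Δ_1 - Δ_0) = 54
  1·M_1 + 4·M_2 + 1·M_3 = 6(Δ_2 - Δ_1) = -36
  1·M_2 + 4·M_3 + 1·M_4 = 6(Δ_3 - Δ_2) = -24
Clamped end conditions give two more equations: 2h_0·M_0 + h_0·M_1 = 6(Δ_0 - p'(0)) = 0 and h_3·M_3 + 2h_3·M_4 = 6(p'(4) - Δ_3) = 36.
Hence M_0 = -131/14, M_1 = 131/7, M_2 = -23/2, M_3 = -61/7, M_4 = 313/14.
On [1, 2], p'(t) = b_1 + 2c_1·(t - 1) + 3d_1·(t - 1)² with b_1 = Δ_1 - h_1(2M_1 + M_2)/6 = -9/28, c_1 = M_1/2 = 131/14, d_1 = (M_2 - M_1)/(6h_1) = -141/28. So p'(1) = -9/28.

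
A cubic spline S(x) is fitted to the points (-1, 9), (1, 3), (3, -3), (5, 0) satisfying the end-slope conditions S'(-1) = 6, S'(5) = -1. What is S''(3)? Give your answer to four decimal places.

Write σ_i for S''(x_i). With h_i = 2, 2, 2 and divided differences Δ_i = -3, -3, 3/2, the continuity of S' gives the tridiagonal system
  2·σ_0 + 8·σ_1 + 2·σ_2 = 6(Δ_1 - Δ_0) = 0
  2·σ_1 + 8·σ_2 + 2·σ_3 = 6(Δ_2 - Δ_1) = 27
Clamped end conditions give two more equations: 2h_0·σ_0 + h_0·σ_1 = 6(Δ_0 - S'(-1)) = -54 and h_2·σ_2 + 2h_2·σ_3 = 6(S'(5) - Δ_2) = -15.
Solving the tridiagonal system: σ_0 = -89/6, σ_1 = 8/3, σ_2 = 25/6, σ_3 = -35/6.

4.1667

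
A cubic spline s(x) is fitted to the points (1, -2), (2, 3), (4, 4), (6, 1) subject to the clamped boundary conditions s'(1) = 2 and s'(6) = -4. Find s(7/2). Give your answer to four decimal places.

4.5510

Put M_i = s'' at the i-th knot. Here h = (1, 2, 2) and Δ = (5, 1/2, -3/2), so the interior equations h_(i-1)·M_(i-1) + 2(h_(i-1)+h_i)·M_i + h_i·M_(i+1) = 6(Δ_i − Δ_(i-1)) read
  1·M_0 + 6·M_1 + 2·M_2 = 6(Δ_1 - Δ_0) = -27
  2·M_1 + 8·M_2 + 2·M_3 = 6(Δ_2 - Δ_1) = -12
Clamped end conditions give two more equations: 2h_0·M_0 + h_0·M_1 = 6(Δ_0 - s'(1)) = 18 and h_2·M_2 + 2h_2·M_3 = 6(s'(6) - Δ_2) = -15.
Forward elimination and back-substitution give M_0 = 288/23, M_1 = -162/23, M_2 = 63/46, M_3 = -102/23.
On [2, 4], s(x) = 3 + 109/23·(x - 2) - 81/23·(x - 2)² + 129/184·(x - 2)³.
With (x - 2) = 3/2: s(7/2) = 6699/1472.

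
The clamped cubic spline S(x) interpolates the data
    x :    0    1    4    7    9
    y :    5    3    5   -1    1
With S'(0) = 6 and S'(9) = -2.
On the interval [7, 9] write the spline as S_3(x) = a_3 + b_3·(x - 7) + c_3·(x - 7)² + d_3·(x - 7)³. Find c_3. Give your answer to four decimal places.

Let M_i = S''(x_i). Step sizes h_i = 1, 3, 3, 2; slopes of the chords Δ_i = (y_(i+1) - y_i)/h_i = -2, 2/3, -2, 1.
  1·M_0 + 8·M_1 + 3·M_2 = 6(Δ_1 - Δ_0) = 16
  3·M_1 + 12·M_2 + 3·M_3 = 6(Δ_2 - Δ_1) = -16
  3·M_2 + 10·M_3 + 2·M_4 = 6(Δ_3 - Δ_2) = 18
Clamped end conditions give two more equations: 2h_0·M_0 + h_0·M_1 = 6(Δ_0 - S'(0)) = -48 and h_3·M_3 + 2h_3·M_4 = 6(S'(9) - Δ_3) = -18.
Solving the tridiagonal system: M_0 = -4043/147, M_1 = 1030/147, M_2 = -205/49, M_3 = 646/147, M_4 = -1969/294.
On [7, 9], with S_3(x) = a_3 + b_3·(x - 7) + c_3·(x - 7)² + d_3·(x - 7)³: c_3 = M_3/2 = 323/147, d_3 = (M_4 - M_3)/(6h_3) = -1087/1176, b_3 = Δ_3 - h_3(2M_3 + M_4)/6 = 89/294.

2.1973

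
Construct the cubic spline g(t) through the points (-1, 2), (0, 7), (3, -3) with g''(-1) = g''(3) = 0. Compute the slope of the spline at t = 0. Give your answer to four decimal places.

2.9167

With m_i denoting the second derivative at x_i, h_i = 1, 3, and Δ_i = (y_(i+1) − y_i)/h_i = 5, -10/3:
  1·m_0 + 8·m_1 + 3·m_2 = 6(Δ_1 - Δ_0) = -50
Natural end conditions: m_0 = m_2 = 0.
Solving the tridiagonal system: m_0 = 0, m_1 = -25/4, m_2 = 0.
On [0, 3], g'(t) = b_1 + 2c_1·t + 3d_1·t² with b_1 = Δ_1 - h_1(2m_1 + m_2)/6 = 35/12, c_1 = m_1/2 = -25/8, d_1 = (m_2 - m_1)/(6h_1) = 25/72. So g'(0) = 35/12.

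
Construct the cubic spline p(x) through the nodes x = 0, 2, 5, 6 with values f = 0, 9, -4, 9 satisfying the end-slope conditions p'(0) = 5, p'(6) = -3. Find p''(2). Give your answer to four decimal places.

-14.3974

With m_i denoting the second derivative at x_i, h_i = 2, 3, 1, and Δ_i = (y_(i+1) − y_i)/h_i = 9/2, -13/3, 13:
  2·m_0 + 10·m_1 + 3·m_2 = 6(Δ_1 - Δ_0) = -53
  3·m_1 + 8·m_2 + 1·m_3 = 6(Δ_2 - Δ_1) = 104
Clamped end conditions give two more equations: 2h_0·m_0 + h_0·m_1 = 6(Δ_0 - p'(0)) = -3 and h_2·m_2 + 2h_2·m_3 = 6(p'(6) - Δ_2) = -96.
Forward elimination and back-substitution give m_0 = 503/78, m_1 = -1123/78, m_2 = 1015/39, m_3 = -4759/78.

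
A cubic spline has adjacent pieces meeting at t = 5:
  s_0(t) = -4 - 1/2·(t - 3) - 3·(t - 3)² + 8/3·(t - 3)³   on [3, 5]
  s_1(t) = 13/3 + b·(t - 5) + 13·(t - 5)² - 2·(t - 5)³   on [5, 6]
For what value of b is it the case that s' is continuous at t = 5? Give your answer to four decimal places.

s_0'(t) = -1/2 - 6·(t - 3) + 8·(t - 3)², so s_0'(5) = 39/2. On the right, s_1'(5) = b, so b = 39/2.

19.5000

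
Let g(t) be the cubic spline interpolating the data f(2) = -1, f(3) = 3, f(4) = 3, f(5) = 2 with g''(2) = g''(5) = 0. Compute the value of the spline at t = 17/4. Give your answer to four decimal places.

2.7500

With M_i denoting the second derivative at x_i, h_i = 1, 1, 1, and Δ_i = (y_(i+1) − y_i)/h_i = 4, 0, -1:
  1·M_0 + 4·M_1 + 1·M_2 = 6(Δ_1 - Δ_0) = -24
  1·M_1 + 4·M_2 + 1·M_3 = 6(Δ_2 - Δ_1) = -6
Natural end conditions: M_0 = M_3 = 0.
Forward elimination and back-substitution give M_0 = 0, M_1 = -6, M_2 = 0, M_3 = 0.
On [4, 5], g(t) = 3 - 1·(t - 4) + 0·(t - 4)² + 0·(t - 4)³.
With (t - 4) = 1/4: g(17/4) = 11/4.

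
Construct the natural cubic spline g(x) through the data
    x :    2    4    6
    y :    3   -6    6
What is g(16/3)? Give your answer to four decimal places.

0.4444

With m_i denoting the second derivative at x_i, h_i = 2, 2, and Δ_i = (y_(i+1) − y_i)/h_i = -9/2, 6:
  2·m_0 + 8·m_1 + 2·m_2 = 6(Δ_1 - Δ_0) = 63
Natural end conditions: m_0 = m_2 = 0.
Hence m_0 = 0, m_1 = 63/8, m_2 = 0.
On [4, 6], g(x) = -6 + 3/4·(x - 4) + 63/16·(x - 4)² - 21/32·(x - 4)³.
With (x - 4) = 4/3: g(16/3) = 4/9.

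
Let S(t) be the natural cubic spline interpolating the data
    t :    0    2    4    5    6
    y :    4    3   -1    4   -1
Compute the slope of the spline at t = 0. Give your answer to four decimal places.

With m_i denoting the second derivative at x_i, h_i = 2, 2, 1, 1, and Δ_i = (y_(i+1) − y_i)/h_i = -1/2, -2, 5, -5:
  2·m_0 + 8·m_1 + 2·m_2 = 6(Δ_1 - Δ_0) = -9
  2·m_1 + 6·m_2 + 1·m_3 = 6(Δ_2 - Δ_1) = 42
  1·m_2 + 4·m_3 + 1·m_4 = 6(Δ_3 - Δ_2) = -60
Natural end conditions: m_0 = m_4 = 0.
Solving the tridiagonal system: m_0 = 0, m_1 = -221/56, m_2 = 79/7, m_3 = -499/28, m_4 = 0.
On [0, 2], S'(t) = b_0 + 2c_0·t + 3d_0·t² with b_0 = Δ_0 - h_0(2m_0 + m_1)/6 = 137/168, c_0 = m_0/2 = 0, d_0 = (m_1 - m_0)/(6h_0) = -221/672. So S'(0) = 137/168.

0.8155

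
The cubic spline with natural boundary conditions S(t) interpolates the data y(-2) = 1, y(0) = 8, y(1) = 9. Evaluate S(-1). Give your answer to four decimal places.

Put M_i = S'' at the i-th knot. Here h = (2, 1) and Δ = (7/2, 1), so the interior equations h_(i-1)·M_(i-1) + 2(h_(i-1)+h_i)·M_i + h_i·M_(i+1) = 6(Δ_i − Δ_(i-1)) read
  2·M_0 + 6·M_1 + 1·M_2 = 6(Δ_1 - Δ_0) = -15
Natural end conditions: M_0 = M_2 = 0.
Solving the tridiagonal system: M_0 = 0, M_1 = -5/2, M_2 = 0.
On [-2, 0], S(t) = 1 + 13/3·(t + 2) + 0·(t + 2)² - 5/24·(t + 2)³.
With (t + 2) = 1: S(-1) = 41/8.

5.1250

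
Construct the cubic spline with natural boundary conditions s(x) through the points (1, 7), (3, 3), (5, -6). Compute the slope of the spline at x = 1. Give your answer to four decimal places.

-1.3750

Let σ_i = s''(x_i). Step sizes h_i = 2, 2; slopes of the chords Δ_i = (y_(i+1) - y_i)/h_i = -2, -9/2.
  2·σ_0 + 8·σ_1 + 2·σ_2 = 6(Δ_1 - Δ_0) = -15
Natural end conditions: σ_0 = σ_2 = 0.
Solving: σ_0 = 0, σ_1 = -15/8, σ_2 = 0.
On [1, 3], s'(x) = b_0 + 2c_0·(x - 1) + 3d_0·(x - 1)² with b_0 = Δ_0 - h_0(2σ_0 + σ_1)/6 = -11/8, c_0 = σ_0/2 = 0, d_0 = (σ_1 - σ_0)/(6h_0) = -5/32. So s'(1) = -11/8.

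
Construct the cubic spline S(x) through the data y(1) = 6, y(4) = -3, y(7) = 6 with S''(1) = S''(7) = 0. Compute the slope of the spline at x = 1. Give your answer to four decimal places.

Put σ_i = S'' at the i-th knot. Here h = (3, 3) and Δ = (-3, 3), so the interior equations h_(i-1)·σ_(i-1) + 2(h_(i-1)+h_i)·σ_i + h_i·σ_(i+1) = 6(Δ_i − Δ_(i-1)) read
  3·σ_0 + 12·σ_1 + 3·σ_2 = 6(Δ_1 - Δ_0) = 36
Natural end conditions: σ_0 = σ_2 = 0.
Forward elimination and back-substitution give σ_0 = 0, σ_1 = 3, σ_2 = 0.
On [1, 4], S'(x) = b_0 + 2c_0·(x - 1) + 3d_0·(x - 1)² with b_0 = Δ_0 - h_0(2σ_0 + σ_1)/6 = -9/2, c_0 = σ_0/2 = 0, d_0 = (σ_1 - σ_0)/(6h_0) = 1/6. So S'(1) = -9/2.

-4.5000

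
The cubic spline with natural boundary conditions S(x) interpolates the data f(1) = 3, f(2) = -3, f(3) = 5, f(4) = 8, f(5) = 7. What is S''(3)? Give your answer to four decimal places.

Write σ_i for S''(x_i). With h_i = 1, 1, 1, 1 and divided differences Δ_i = -6, 8, 3, -1, the continuity of S' gives the tridiagonal system
  1·σ_0 + 4·σ_1 + 1·σ_2 = 6(Δ_1 - Δ_0) = 84
  1·σ_1 + 4·σ_2 + 1·σ_3 = 6(Δ_2 - Δ_1) = -30
  1·σ_2 + 4·σ_3 + 1·σ_4 = 6(Δ_3 - Δ_2) = -24
Natural end conditions: σ_0 = σ_4 = 0.
Hence σ_0 = 0, σ_1 = 339/14, σ_2 = -90/7, σ_3 = -39/14, σ_4 = 0.

-12.8571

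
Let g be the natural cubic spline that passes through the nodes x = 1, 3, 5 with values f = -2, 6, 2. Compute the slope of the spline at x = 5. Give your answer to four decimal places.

Let m_i = g''(x_i). Step sizes h_i = 2, 2; slopes of the chords Δ_i = (y_(i+1) - y_i)/h_i = 4, -2.
  2·m_0 + 8·m_1 + 2·m_2 = 6(Δ_1 - Δ_0) = -36
Natural end conditions: m_0 = m_2 = 0.
Solving: m_0 = 0, m_1 = -9/2, m_2 = 0.
On [3, 5], g'(x) = b_1 + 2c_1·(x - 3) + 3d_1·(x - 3)² with b_1 = Δ_1 - h_1(2m_1 + m_2)/6 = 1, c_1 = m_1/2 = -9/4, d_1 = (m_2 - m_1)/(6h_1) = 3/8. So g'(5) = -7/2.

-3.5000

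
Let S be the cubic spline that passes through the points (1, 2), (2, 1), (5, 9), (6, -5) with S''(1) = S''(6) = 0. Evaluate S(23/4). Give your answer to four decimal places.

-0.8849

Let M_i = S''(x_i). Step sizes h_i = 1, 3, 1; slopes of the chords Δ_i = (y_(i+1) - y_i)/h_i = -1, 8/3, -14.
  1·M_0 + 8·M_1 + 3·M_2 = 6(Δ_1 - Δ_0) = 22
  3·M_1 + 8·M_2 + 1·M_3 = 6(Δ_2 - Δ_1) = -100
Natural end conditions: M_0 = M_3 = 0.
Solving: M_0 = 0, M_1 = 476/55, M_2 = -866/55, M_3 = 0.
On [5, 6], S(x) = 9 - 1444/165·(x - 5) - 433/55·(x - 5)² + 433/165·(x - 5)³.
With (x - 5) = 3/4: S(23/4) = -623/704.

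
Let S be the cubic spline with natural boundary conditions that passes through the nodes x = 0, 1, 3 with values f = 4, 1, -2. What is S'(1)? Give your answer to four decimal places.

-2.5000

With σ_i denoting the second derivative at x_i, h_i = 1, 2, and Δ_i = (y_(i+1) − y_i)/h_i = -3, -3/2:
  1·σ_0 + 6·σ_1 + 2·σ_2 = 6(Δ_1 - Δ_0) = 9
Natural end conditions: σ_0 = σ_2 = 0.
Solving the tridiagonal system: σ_0 = 0, σ_1 = 3/2, σ_2 = 0.
On [1, 3], S'(x) = b_1 + 2c_1·(x - 1) + 3d_1·(x - 1)² with b_1 = Δ_1 - h_1(2σ_1 + σ_2)/6 = -5/2, c_1 = σ_1/2 = 3/4, d_1 = (σ_2 - σ_1)/(6h_1) = -1/8. So S'(1) = -5/2.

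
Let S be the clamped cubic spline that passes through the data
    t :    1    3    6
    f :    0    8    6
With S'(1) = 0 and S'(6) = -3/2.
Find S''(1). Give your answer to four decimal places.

8.5000

With m_i denoting the second derivative at x_i, h_i = 2, 3, and Δ_i = (y_(i+1) − y_i)/h_i = 4, -2/3:
  2·m_0 + 10·m_1 + 3·m_2 = 6(Δ_1 - Δ_0) = -28
Clamped end conditions give two more equations: 2h_0·m_0 + h_0·m_1 = 6(Δ_0 - S'(1)) = 24 and h_1·m_1 + 2h_1·m_2 = 6(S'(6) - Δ_1) = -5.
Forward elimination and back-substitution give m_0 = 17/2, m_1 = -5, m_2 = 5/3.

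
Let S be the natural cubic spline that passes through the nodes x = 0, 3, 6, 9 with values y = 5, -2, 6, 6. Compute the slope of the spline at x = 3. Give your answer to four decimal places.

Put M_i = S'' at the i-th knot. Here h = (3, 3, 3) and Δ = (-7/3, 8/3, 0), so the interior equations h_(i-1)·M_(i-1) + 2(h_(i-1)+h_i)·M_i + h_i·M_(i+1) = 6(Δ_i − Δ_(i-1)) read
  3·M_0 + 12·M_1 + 3·M_2 = 6(Δ_1 - Δ_0) = 30
  3·M_1 + 12·M_2 + 3·M_3 = 6(Δ_2 - Δ_1) = -16
Natural end conditions: M_0 = M_3 = 0.
Forward elimination and back-substitution give M_0 = 0, M_1 = 136/45, M_2 = -94/45, M_3 = 0.
On [3, 6], S'(x) = b_1 + 2c_1·(x - 3) + 3d_1·(x - 3)² with b_1 = Δ_1 - h_1(2M_1 + M_2)/6 = 31/45, c_1 = M_1/2 = 68/45, d_1 = (M_2 - M_1)/(6h_1) = -23/81. So S'(3) = 31/45.

0.6889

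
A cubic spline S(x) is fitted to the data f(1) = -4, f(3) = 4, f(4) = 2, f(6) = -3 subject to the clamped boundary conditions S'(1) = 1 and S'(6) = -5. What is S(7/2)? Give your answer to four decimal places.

With M_i denoting the second derivative at x_i, h_i = 2, 1, 2, and Δ_i = (y_(i+1) − y_i)/h_i = 4, -2, -5/2:
  2·M_0 + 6·M_1 + 1·M_2 = 6(Δ_1 - Δ_0) = -36
  1·M_1 + 6·M_2 + 2·M_3 = 6(Δ_2 - Δ_1) = -3
Clamped end conditions give two more equations: 2h_0·M_0 + h_0·M_1 = 6(Δ_0 - S'(1)) = 18 and h_2·M_2 + 2h_2·M_3 = 6(S'(6) - Δ_2) = -15.
Solving: M_0 = 297/32, M_1 = -153/16, M_2 = 45/16, M_3 = -165/32.
On [3, 4], S(x) = 4 + 23/32·(x - 3) - 153/32·(x - 3)² + 33/16·(x - 3)³.
With (x - 3) = 1/2: S(7/2) = 219/64.

3.4219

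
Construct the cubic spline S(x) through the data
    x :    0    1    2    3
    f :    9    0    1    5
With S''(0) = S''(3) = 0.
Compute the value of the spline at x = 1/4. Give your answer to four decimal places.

6.1719

With M_i denoting the second derivative at x_i, h_i = 1, 1, 1, and Δ_i = (y_(i+1) − y_i)/h_i = -9, 1, 4:
  1·M_0 + 4·M_1 + 1·M_2 = 6(Δ_1 - Δ_0) = 60
  1·M_1 + 4·M_2 + 1·M_3 = 6(Δ_2 - Δ_1) = 18
Natural end conditions: M_0 = M_3 = 0.
Forward elimination and back-substitution give M_0 = 0, M_1 = 74/5, M_2 = 4/5, M_3 = 0.
On [0, 1], S(x) = 9 - 172/15·x + 0·x² + 37/15·x³.
With x = 1/4: S(1/4) = 395/64.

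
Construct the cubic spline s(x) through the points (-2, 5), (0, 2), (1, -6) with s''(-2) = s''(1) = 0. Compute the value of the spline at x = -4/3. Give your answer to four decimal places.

Write M_i for s''(x_i). With h_i = 2, 1 and divided differences Δ_i = -3/2, -8, the continuity of s' gives the tridiagonal system
  2·M_0 + 6·M_1 + 1·M_2 = 6(Δ_1 - Δ_0) = -39
Natural end conditions: M_0 = M_2 = 0.
Solving: M_0 = 0, M_1 = -13/2, M_2 = 0.
On [-2, 0], s(x) = 5 + 2/3·(x + 2) + 0·(x + 2)² - 13/24·(x + 2)³.
With (x + 2) = 2/3: s(-4/3) = 428/81.

5.2840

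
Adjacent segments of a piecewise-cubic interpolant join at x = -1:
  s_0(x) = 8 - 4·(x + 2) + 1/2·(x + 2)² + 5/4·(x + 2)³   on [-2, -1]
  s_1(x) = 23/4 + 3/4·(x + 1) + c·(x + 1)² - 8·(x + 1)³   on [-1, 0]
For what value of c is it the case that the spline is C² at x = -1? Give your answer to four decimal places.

s_0''(x) = 1 + 15/2·(x + 2), so s_0''(-1) = 17/2. On the right, s_1''(-1) = 2c, so c = 17/4.

4.2500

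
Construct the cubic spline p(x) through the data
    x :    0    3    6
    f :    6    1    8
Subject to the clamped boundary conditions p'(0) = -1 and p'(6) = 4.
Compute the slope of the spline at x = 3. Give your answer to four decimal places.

Put σ_i = p'' at the i-th knot. Here h = (3, 3) and Δ = (-5/3, 7/3), so the interior equations h_(i-1)·σ_(i-1) + 2(h_(i-1)+h_i)·σ_i + h_i·σ_(i+1) = 6(Δ_i − Δ_(i-1)) read
  3·σ_0 + 12·σ_1 + 3·σ_2 = 6(Δ_1 - Δ_0) = 24
Clamped end conditions give two more equations: 2h_0·σ_0 + h_0·σ_1 = 6(Δ_0 - p'(0)) = -4 and h_1·σ_1 + 2h_1·σ_2 = 6(p'(6) - Δ_1) = 10.
Solving: σ_0 = -11/6, σ_1 = 7/3, σ_2 = 1/2.
On [3, 6], p'(x) = b_1 + 2c_1·(x - 3) + 3d_1·(x - 3)² with b_1 = Δ_1 - h_1(2σ_1 + σ_2)/6 = -1/4, c_1 = σ_1/2 = 7/6, d_1 = (σ_2 - σ_1)/(6h_1) = -11/108. So p'(3) = -1/4.

-0.2500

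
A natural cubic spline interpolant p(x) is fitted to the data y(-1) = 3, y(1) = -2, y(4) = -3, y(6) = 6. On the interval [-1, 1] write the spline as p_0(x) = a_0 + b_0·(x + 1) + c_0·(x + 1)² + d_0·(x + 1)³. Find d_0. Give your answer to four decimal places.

0.0394

With σ_i denoting the second derivative at x_i, h_i = 2, 3, 2, and Δ_i = (y_(i+1) − y_i)/h_i = -5/2, -1/3, 9/2:
  2·σ_0 + 10·σ_1 + 3·σ_2 = 6(Δ_1 - Δ_0) = 13
  3·σ_1 + 10·σ_2 + 2·σ_3 = 6(Δ_2 - Δ_1) = 29
Natural end conditions: σ_0 = σ_3 = 0.
Hence σ_0 = 0, σ_1 = 43/91, σ_2 = 251/91, σ_3 = 0.
On [-1, 1], with p_0(x) = a_0 + b_0·(x + 1) + c_0·(x + 1)² + d_0·(x + 1)³: c_0 = σ_0/2 = 0, d_0 = (σ_1 - σ_0)/(6h_0) = 43/1092, b_0 = Δ_0 - h_0(2σ_0 + σ_1)/6 = -1451/546.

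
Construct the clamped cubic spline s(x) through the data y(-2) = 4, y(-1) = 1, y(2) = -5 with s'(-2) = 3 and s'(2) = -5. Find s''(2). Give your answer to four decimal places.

-5.7500

Let M_i = s''(x_i). Step sizes h_i = 1, 3; slopes of the chords Δ_i = (y_(i+1) - y_i)/h_i = -3, -2.
  1·M_0 + 8·M_1 + 3·M_2 = 6(Δ_1 - Δ_0) = 6
Clamped end conditions give two more equations: 2h_0·M_0 + h_0·M_1 = 6(Δ_0 - s'(-2)) = -36 and h_1·M_1 + 2h_1·M_2 = 6(s'(2) - Δ_1) = -18.
Solving: M_0 = -83/4, M_1 = 11/2, M_2 = -23/4.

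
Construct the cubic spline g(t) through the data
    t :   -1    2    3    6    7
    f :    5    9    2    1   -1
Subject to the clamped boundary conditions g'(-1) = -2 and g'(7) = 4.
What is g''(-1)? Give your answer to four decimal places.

8.6481

Write M_i for g''(x_i). With h_i = 3, 1, 3, 1 and divided differences Δ_i = 4/3, -7, -1/3, -2, the continuity of g' gives the tridiagonal system
  3·M_0 + 8·M_1 + 1·M_2 = 6(Δ_1 - Δ_0) = -50
  1·M_1 + 8·M_2 + 3·M_3 = 6(Δ_2 - Δ_1) = 40
  3·M_2 + 8·M_3 + 1·M_4 = 6(Δ_3 - Δ_2) = -10
Clamped end conditions give two more equations: 2h_0·M_0 + h_0·M_1 = 6(Δ_0 - g'(-1)) = 20 and h_3·M_3 + 2h_3·M_4 = 6(g'(7) - Δ_3) = 36.
Solving: M_0 = 467/54, M_1 = -287/27, M_2 = 491/54, M_3 = -199/27, M_4 = 1171/54.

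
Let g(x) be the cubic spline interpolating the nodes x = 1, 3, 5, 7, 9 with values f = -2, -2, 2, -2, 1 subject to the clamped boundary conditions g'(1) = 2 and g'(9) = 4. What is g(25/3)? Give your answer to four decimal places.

Write σ_i for g''(x_i). With h_i = 2, 2, 2, 2 and divided differences Δ_i = 0, 2, -2, 3/2, the continuity of g' gives the tridiagonal system
  2·σ_0 + 8·σ_1 + 2·σ_2 = 6(Δ_1 - Δ_0) = 12
  2·σ_1 + 8·σ_2 + 2·σ_3 = 6(Δ_2 - Δ_1) = -24
  2·σ_2 + 8·σ_3 + 2·σ_4 = 6(Δ_3 - Δ_2) = 21
Clamped end conditions give two more equations: 2h_0·σ_0 + h_0·σ_1 = 6(Δ_0 - g'(1)) = -12 and h_3·σ_3 + 2h_3·σ_4 = 6(g'(9) - Δ_3) = 15.
Forward elimination and back-substitution give σ_0 = -557/112, σ_1 = 221/56, σ_2 = -77/16, σ_3 = 185/56, σ_4 = 235/112.
On [7, 9], g(x) = -2 - 157/112·(x - 7) + 185/112·(x - 7)² - 45/448·(x - 7)³.
With (x - 7) = 4/3: g(25/3) = -295/252.

-1.1706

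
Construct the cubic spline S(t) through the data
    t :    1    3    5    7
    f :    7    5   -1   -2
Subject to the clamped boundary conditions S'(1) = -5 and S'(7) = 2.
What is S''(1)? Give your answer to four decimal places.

Put σ_i = S'' at the i-th knot. Here h = (2, 2, 2) and Δ = (-1, -3, -1/2), so the interior equations h_(i-1)·σ_(i-1) + 2(h_(i-1)+h_i)·σ_i + h_i·σ_(i+1) = 6(Δ_i − Δ_(i-1)) read
  2·σ_0 + 8·σ_1 + 2·σ_2 = 6(Δ_1 - Δ_0) = -12
  2·σ_1 + 8·σ_2 + 2·σ_3 = 6(Δ_2 - Δ_1) = 15
Clamped end conditions give two more equations: 2h_0·σ_0 + h_0·σ_1 = 6(Δ_0 - S'(1)) = 24 and h_2·σ_2 + 2h_2·σ_3 = 6(S'(7) - Δ_2) = 15.
Forward elimination and back-substitution give σ_0 = 241/30, σ_1 = -61/15, σ_2 = 67/30, σ_3 = 79/30.

8.0333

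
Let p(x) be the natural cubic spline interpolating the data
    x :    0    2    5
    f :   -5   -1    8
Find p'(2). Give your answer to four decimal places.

With M_i denoting the second derivative at x_i, h_i = 2, 3, and Δ_i = (y_(i+1) − y_i)/h_i = 2, 3:
  2·M_0 + 10·M_1 + 3·M_2 = 6(Δ_1 - Δ_0) = 6
Natural end conditions: M_0 = M_2 = 0.
Hence M_0 = 0, M_1 = 3/5, M_2 = 0.
On [2, 5], p'(x) = b_1 + 2c_1·(x - 2) + 3d_1·(x - 2)² with b_1 = Δ_1 - h_1(2M_1 + M_2)/6 = 12/5, c_1 = M_1/2 = 3/10, d_1 = (M_2 - M_1)/(6h_1) = -1/30. So p'(2) = 12/5.

2.4000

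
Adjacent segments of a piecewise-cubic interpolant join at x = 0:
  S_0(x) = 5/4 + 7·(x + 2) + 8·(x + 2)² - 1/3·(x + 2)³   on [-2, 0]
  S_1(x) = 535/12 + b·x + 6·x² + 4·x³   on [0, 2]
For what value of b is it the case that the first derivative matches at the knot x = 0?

S_0'(x) = 7 + 16·(x + 2) - 1·(x + 2)², so S_0'(0) = 35. On the right, S_1'(0) = b, so b = 35.

35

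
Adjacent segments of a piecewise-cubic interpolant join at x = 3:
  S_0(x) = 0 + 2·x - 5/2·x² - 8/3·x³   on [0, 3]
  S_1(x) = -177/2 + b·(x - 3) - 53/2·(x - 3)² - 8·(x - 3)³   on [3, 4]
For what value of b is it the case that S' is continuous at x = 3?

-85

S_0'(x) = 2 - 5·x - 8·x², so S_0'(3) = -85. On the right, S_1'(3) = b, so b = -85.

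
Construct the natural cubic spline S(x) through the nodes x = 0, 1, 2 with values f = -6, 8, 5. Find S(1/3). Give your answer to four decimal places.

With M_i denoting the second derivative at x_i, h_i = 1, 1, and Δ_i = (y_(i+1) − y_i)/h_i = 14, -3:
  1·M_0 + 4·M_1 + 1·M_2 = 6(Δ_1 - Δ_0) = -102
Natural end conditions: M_0 = M_2 = 0.
Forward elimination and back-substitution give M_0 = 0, M_1 = -51/2, M_2 = 0.
On [0, 1], S(x) = -6 + 73/4·x + 0·x² - 17/4·x³.
With x = 1/3: S(1/3) = -2/27.

-0.0741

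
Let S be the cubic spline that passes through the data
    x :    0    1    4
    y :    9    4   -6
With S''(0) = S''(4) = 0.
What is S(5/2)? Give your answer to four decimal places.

-1.7031

With M_i denoting the second derivative at x_i, h_i = 1, 3, and Δ_i = (y_(i+1) − y_i)/h_i = -5, -10/3:
  1·M_0 + 8·M_1 + 3·M_2 = 6(Δ_1 - Δ_0) = 10
Natural end conditions: M_0 = M_2 = 0.
Forward elimination and back-substitution give M_0 = 0, M_1 = 5/4, M_2 = 0.
On [1, 4], S(x) = 4 - 55/12·(x - 1) + 5/8·(x - 1)² - 5/72·(x - 1)³.
With (x - 1) = 3/2: S(5/2) = -109/64.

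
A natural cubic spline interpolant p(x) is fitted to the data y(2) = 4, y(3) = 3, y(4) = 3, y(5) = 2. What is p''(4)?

-2

Write m_i for p''(x_i). With h_i = 1, 1, 1 and divided differences Δ_i = -1, 0, -1, the continuity of p' gives the tridiagonal system
  1·m_0 + 4·m_1 + 1·m_2 = 6(Δ_1 - Δ_0) = 6
  1·m_1 + 4·m_2 + 1·m_3 = 6(Δ_2 - Δ_1) = -6
Natural end conditions: m_0 = m_3 = 0.
Forward elimination and back-substitution give m_0 = 0, m_1 = 2, m_2 = -2, m_3 = 0.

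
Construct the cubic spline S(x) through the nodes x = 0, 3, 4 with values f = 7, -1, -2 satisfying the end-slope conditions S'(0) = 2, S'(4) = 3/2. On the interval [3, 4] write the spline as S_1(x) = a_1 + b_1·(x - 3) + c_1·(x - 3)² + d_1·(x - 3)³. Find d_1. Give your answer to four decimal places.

0.5625

Write σ_i for S''(x_i). With h_i = 3, 1 and divided differences Δ_i = -8/3, -1, the continuity of S' gives the tridiagonal system
  3·σ_0 + 8·σ_1 + 1·σ_2 = 6(Δ_1 - Δ_0) = 10
Clamped end conditions give two more equations: 2h_0·σ_0 + h_0·σ_1 = 6(Δ_0 - S'(0)) = -28 and h_1·σ_1 + 2h_1·σ_2 = 6(S'(4) - Δ_1) = 15.
Forward elimination and back-substitution give σ_0 = -145/24, σ_1 = 11/4, σ_2 = 49/8.
On [3, 4], with S_1(x) = a_1 + b_1·(x - 3) + c_1·(x - 3)² + d_1·(x - 3)³: c_1 = σ_1/2 = 11/8, d_1 = (σ_2 - σ_1)/(6h_1) = 9/16, b_1 = Δ_1 - h_1(2σ_1 + σ_2)/6 = -47/16.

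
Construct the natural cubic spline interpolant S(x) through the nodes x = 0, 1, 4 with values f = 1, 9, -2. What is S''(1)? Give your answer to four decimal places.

-8.7500

Put σ_i = S'' at the i-th knot. Here h = (1, 3) and Δ = (8, -11/3), so the interior equations h_(i-1)·σ_(i-1) + 2(h_(i-1)+h_i)·σ_i + h_i·σ_(i+1) = 6(Δ_i − Δ_(i-1)) read
  1·σ_0 + 8·σ_1 + 3·σ_2 = 6(Δ_1 - Δ_0) = -70
Natural end conditions: σ_0 = σ_2 = 0.
Solving the tridiagonal system: σ_0 = 0, σ_1 = -35/4, σ_2 = 0.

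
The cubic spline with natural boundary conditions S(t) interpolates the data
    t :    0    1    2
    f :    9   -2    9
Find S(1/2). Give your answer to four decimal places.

1.4375

Put M_i = S'' at the i-th knot. Here h = (1, 1) and Δ = (-11, 11), so the interior equations h_(i-1)·M_(i-1) + 2(h_(i-1)+h_i)·M_i + h_i·M_(i+1) = 6(Δ_i − Δ_(i-1)) read
  1·M_0 + 4·M_1 + 1·M_2 = 6(Δ_1 - Δ_0) = 132
Natural end conditions: M_0 = M_2 = 0.
Forward elimination and back-substitution give M_0 = 0, M_1 = 33, M_2 = 0.
On [0, 1], S(t) = 9 - 33/2·t + 0·t² + 11/2·t³.
With t = 1/2: S(1/2) = 23/16.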